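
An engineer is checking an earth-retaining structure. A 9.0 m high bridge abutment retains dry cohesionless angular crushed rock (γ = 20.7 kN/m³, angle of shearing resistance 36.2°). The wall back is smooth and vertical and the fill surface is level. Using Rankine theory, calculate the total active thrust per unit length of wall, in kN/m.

216 kN/m

K_a = tan²(45° − φ/2) = 0.2574.
P_a = ½ K_a γ H² = 0.5 × 0.2574 × 20.7 × 9.0² = 215.8 kN/m.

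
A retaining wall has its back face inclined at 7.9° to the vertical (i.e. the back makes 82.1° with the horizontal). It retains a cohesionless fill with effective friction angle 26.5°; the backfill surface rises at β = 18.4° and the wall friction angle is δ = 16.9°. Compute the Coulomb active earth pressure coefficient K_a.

K_a = sin²(α+φ) / [sin²α · sin(α−δ) · (1 + √{sin(φ+δ)sin(φ−β) / (sin(α−δ)sin(α+β))})²].
With α = 82.1°, φ = 26.5°, δ = 16.9°, β = 18.4°: K_a = 0.5707.

0.571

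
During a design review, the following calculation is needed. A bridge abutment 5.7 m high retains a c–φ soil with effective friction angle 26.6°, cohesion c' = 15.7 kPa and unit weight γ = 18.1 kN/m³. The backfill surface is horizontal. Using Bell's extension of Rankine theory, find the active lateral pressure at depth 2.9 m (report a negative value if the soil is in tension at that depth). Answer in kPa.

K_a = (1 − sin φ)/(1 + sin φ) = 0.3814.
σ_a = K_a γ z − 2c√K_a = 0.3814×18.1×2.9 − 2×15.7×0.6176 = 0.6290 kPa.

0.629 kPa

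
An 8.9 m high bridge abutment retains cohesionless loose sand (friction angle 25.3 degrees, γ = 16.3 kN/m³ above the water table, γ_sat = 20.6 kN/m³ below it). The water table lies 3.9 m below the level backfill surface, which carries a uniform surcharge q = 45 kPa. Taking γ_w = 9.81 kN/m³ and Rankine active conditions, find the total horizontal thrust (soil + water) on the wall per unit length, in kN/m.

515 kN/m

K_a = tan²(45° − φ/2) = 0.4012.
γ' = 20.6 − 9.81 = 10.79 kN/m³. h₂ = H − d_w = 5.0 m.
σ'_h: at surface K_a·q = 18.05; at WT K_a(q+γd_w) = 43.56; at base K_a(q+γd_w+γ'h₂) = 65.20 kPa.
P₁ = ½(18.05+43.56)×3.9 = 120.1; P₂ = ½(43.56+65.20)×5.0 = 271.9; P_w = ½γ_w h₂² = 122.6.
Total = 120.1+271.9+122.6 = 514.7 kN/m.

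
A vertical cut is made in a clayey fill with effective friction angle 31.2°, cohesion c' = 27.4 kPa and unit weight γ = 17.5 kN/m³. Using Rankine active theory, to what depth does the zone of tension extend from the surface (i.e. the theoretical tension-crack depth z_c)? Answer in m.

5.56 m

K_a = tan²(45° − 31.2°/2) = 0.3175; √K_a = 0.5635.
The active pressure is zero where K_a γ z = 2c√K_a, so z_c = 2c/(γ√K_a) = 2×27.4/(17.5×0.5635) = 5.557 m.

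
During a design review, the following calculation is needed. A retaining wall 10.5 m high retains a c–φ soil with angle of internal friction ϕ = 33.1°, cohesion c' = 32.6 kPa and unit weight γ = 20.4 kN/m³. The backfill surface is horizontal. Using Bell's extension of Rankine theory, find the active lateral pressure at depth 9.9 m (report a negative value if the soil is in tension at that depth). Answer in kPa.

24.0 kPa

K_a = (1 − sin φ)/(1 + sin φ) = 0.2936.
σ_a = K_a γ z − 2c√K_a = 0.2936×20.4×9.9 − 2×32.6×0.5418 = 23.96 kPa.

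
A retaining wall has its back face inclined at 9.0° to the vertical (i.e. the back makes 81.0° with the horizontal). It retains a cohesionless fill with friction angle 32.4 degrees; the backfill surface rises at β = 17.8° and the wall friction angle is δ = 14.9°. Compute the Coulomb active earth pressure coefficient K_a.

0.447

K_a = sin²(α+φ) / [sin²α · sin(α−δ) · (1 + √{sin(φ+δ)sin(φ−β) / (sin(α−δ)sin(α+β))})²].
With α = 81.0°, φ = 32.4°, δ = 14.9°, β = 17.8°: K_a = 0.4474.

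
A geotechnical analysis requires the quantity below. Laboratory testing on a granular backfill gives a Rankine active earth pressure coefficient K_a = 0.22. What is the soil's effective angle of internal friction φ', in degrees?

K_a = tan²(45° − φ/2) ⇒ 45° − φ/2 = arctan(√0.22) = 25.13°.
φ = 2(45° − 25.13°) = 39.74°.

39.7°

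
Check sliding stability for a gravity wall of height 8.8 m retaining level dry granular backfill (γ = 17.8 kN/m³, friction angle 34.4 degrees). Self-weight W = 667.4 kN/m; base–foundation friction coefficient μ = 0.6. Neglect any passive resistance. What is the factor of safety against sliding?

K_a = tan²(45° − 34.4°/2) = 0.2780.
P_a = ½K_aγH² = 0.5×0.2780×17.8×8.8² = 191.6 kN/m, acting at H/3 = 2.933 m above the base.
FS_sliding = μW / P_a = 0.6×667.4 / 191.6 = 2.090.

2.09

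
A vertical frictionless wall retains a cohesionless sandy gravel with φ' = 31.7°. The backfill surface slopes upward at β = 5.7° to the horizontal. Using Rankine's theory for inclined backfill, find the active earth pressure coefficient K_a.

0.315

K_a = cos β · (cos β − √(cos²β − cos²φ)) / (cos β + √(cos²β − cos²φ)).
cos β = 0.9951, cos φ = 0.8508, √(cos²β − cos²φ) = 0.5160.
K_a = 0.9951 × (0.9951 − 0.5160)/(0.9951 + 0.5160) = 0.3155.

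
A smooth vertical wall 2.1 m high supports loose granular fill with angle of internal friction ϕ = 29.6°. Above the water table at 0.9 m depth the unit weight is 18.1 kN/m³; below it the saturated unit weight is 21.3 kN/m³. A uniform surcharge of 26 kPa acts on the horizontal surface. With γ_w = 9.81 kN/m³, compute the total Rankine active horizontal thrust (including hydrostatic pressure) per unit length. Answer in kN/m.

K_a = tan²(45° − φ/2) = 0.3387.
γ' = 21.3 − 9.81 = 11.49 kN/m³. h₂ = H − d_w = 1.2 m.
σ'_h: at surface K_a·q = 8.807; at WT K_a(q+γd_w) = 14.33; at base K_a(q+γd_w+γ'h₂) = 19.00 kPa.
P₁ = ½(8.807+14.33)×0.9 = 10.41; P₂ = ½(14.33+19.00)×1.2 = 19.99; P_w = ½γ_w h₂² = 7.063.
Total = 10.41+19.99+7.063 = 37.47 kN/m.

37.5 kN/m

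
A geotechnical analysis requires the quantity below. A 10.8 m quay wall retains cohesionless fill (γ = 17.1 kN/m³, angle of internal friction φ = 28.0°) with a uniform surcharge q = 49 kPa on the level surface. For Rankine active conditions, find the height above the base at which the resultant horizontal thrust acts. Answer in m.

4.22 m

K_a = 0.3610.
Triangular part P₁ = ½K_aγH² = 360.0 at H/3 = 3.600 m; rectangular part P₂ = K_a q H = 191.1 at H/2 = 5.400 m.
ȳ = (P₁·3.600 + P₂·5.400)/(P₁+P₂) = 4.224 m.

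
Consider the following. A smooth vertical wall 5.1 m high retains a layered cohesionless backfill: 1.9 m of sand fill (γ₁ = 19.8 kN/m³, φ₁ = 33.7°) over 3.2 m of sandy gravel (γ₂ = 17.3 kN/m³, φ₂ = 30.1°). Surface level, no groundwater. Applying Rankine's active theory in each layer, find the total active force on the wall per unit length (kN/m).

79.6 kN/m

K_a1 = tan²(45°−33.7°/2) = 0.2863; K_a2 = tan²(45°−30.1°/2) = 0.3320.
Layer 1: σ at base = K_a1 γ₁ h₁ = 10.77 kPa; P₁ = ½×10.77×1.9 = 10.23.
Layer 2: σ_v at top = γ₁h₁ = 37.62; σ_h top = K_a2×37.62 = 12.49; σ_h base = K_a2×(37.62+17.3×3.2) = 30.87.
P₂ = ½(12.49+30.87)×3.2 = 69.37. Total P_a = 10.23+69.37 = 79.61 kN/m.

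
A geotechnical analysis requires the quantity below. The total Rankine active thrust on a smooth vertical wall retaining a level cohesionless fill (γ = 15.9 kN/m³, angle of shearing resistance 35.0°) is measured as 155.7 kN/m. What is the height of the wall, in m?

8.50 m

K_a = 0.2710. P_a = ½ K_a γ H² ⇒ H = √(2P_a/(K_a γ)).
H = √(2×155.7/(0.2710×15.9)) = 8.501 m.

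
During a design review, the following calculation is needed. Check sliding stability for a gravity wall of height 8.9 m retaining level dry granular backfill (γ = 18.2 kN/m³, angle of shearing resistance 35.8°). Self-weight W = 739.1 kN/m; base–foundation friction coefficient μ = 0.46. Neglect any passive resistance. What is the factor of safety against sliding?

1.80

K_a = tan²(45° − 35.8°/2) = 0.2619.
P_a = ½K_aγH² = 0.5×0.2619×18.2×8.9² = 188.8 kN/m, acting at H/3 = 2.967 m above the base.
FS_sliding = μW / P_a = 0.46×739.1 / 188.8 = 1.801.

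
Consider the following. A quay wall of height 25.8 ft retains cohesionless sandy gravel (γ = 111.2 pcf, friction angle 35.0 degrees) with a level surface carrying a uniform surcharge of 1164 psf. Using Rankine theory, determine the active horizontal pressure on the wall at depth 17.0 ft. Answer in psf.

828 psf

K_a = (1 − sin φ)/(1 + sin φ) = 0.2710.
σ_v = γz + q = 111.2 × 17.0 + 1164 = 3054 psf.
σ_h = K_a σ_v = 0.2710 × 3054 = 827.7 psf.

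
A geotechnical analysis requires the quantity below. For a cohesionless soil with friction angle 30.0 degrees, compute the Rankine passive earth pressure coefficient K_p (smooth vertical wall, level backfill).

K_p = (1 + sin φ)/(1 − sin φ) = tan²(45° + 30.0°/2) = 3.000.

3.00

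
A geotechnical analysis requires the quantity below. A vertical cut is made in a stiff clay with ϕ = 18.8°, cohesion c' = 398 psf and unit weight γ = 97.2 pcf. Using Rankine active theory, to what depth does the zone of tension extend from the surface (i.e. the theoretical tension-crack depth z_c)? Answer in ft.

11.4 ft

K_a = tan²(45° − 18.8°/2) = 0.5126; √K_a = 0.7159.
The active pressure is zero where K_a γ z = 2c√K_a, so z_c = 2c/(γ√K_a) = 2×398/(97.2×0.7159) = 11.44 ft.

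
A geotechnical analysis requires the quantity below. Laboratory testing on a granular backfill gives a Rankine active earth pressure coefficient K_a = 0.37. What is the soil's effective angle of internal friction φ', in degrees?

27.4°

K_a = tan²(45° − φ/2) ⇒ 45° − φ/2 = arctan(√0.37) = 31.31°.
φ = 2(45° − 31.31°) = 27.38°.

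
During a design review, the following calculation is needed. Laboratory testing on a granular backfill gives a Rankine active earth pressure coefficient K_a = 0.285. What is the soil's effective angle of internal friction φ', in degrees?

K_a = tan²(45° − φ/2) ⇒ 45° − φ/2 = arctan(√0.285) = 28.10°.
φ = 2(45° − 28.10°) = 33.81°.

33.8°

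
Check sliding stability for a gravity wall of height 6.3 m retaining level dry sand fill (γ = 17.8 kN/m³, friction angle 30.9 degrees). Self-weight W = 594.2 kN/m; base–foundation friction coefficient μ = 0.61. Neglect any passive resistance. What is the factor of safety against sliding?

K_a = tan²(45° − 30.9°/2) = 0.3214.
P_a = ½K_aγH² = 0.5×0.3214×17.8×6.3² = 113.5 kN/m, acting at H/3 = 2.100 m above the base.
FS_sliding = μW / P_a = 0.61×594.2 / 113.5 = 3.193.

3.19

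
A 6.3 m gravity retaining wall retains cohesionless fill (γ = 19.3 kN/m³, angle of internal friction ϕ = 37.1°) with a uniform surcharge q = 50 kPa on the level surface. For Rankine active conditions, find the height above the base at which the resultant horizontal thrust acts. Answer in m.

2.57 m

K_a = 0.2475.
Triangular part P₁ = ½K_aγH² = 94.79 at H/3 = 2.100 m; rectangular part P₂ = K_a q H = 77.96 at H/2 = 3.150 m.
ȳ = (P₁·2.100 + P₂·3.150)/(P₁+P₂) = 2.574 m.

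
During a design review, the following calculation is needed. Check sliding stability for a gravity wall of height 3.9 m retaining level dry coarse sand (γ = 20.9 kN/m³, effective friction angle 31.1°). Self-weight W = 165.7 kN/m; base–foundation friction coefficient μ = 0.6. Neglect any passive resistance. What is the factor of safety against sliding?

1.96

K_a = tan²(45° − 31.1°/2) = 0.3188.
P_a = ½K_aγH² = 0.5×0.3188×20.9×3.9² = 50.67 kN/m, acting at H/3 = 1.300 m above the base.
FS_sliding = μW / P_a = 0.6×165.7 / 50.67 = 1.962.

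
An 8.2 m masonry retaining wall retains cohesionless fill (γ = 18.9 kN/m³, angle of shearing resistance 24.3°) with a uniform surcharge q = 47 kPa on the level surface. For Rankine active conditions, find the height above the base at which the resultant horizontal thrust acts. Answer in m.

3.25 m

K_a = 0.4169.
Triangular part P₁ = ½K_aγH² = 264.9 at H/3 = 2.733 m; rectangular part P₂ = K_a q H = 160.7 at H/2 = 4.100 m.
ȳ = (P₁·2.733 + P₂·4.100)/(P₁+P₂) = 3.249 m.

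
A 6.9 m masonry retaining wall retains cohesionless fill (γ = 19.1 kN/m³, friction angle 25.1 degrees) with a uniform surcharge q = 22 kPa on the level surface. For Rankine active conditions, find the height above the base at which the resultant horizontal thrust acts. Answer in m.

2.59 m

K_a = 0.4043.
Triangular part P₁ = ½K_aγH² = 183.8 at H/3 = 2.300 m; rectangular part P₂ = K_a q H = 61.37 at H/2 = 3.450 m.
ȳ = (P₁·2.300 + P₂·3.450)/(P₁+P₂) = 2.588 m.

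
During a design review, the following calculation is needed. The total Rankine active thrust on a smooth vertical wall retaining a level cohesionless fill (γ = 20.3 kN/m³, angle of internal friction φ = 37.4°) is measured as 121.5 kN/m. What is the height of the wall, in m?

7.00 m

K_a = 0.2443. P_a = ½ K_a γ H² ⇒ H = √(2P_a/(K_a γ)).
H = √(2×121.5/(0.2443×20.3)) = 7.000 m.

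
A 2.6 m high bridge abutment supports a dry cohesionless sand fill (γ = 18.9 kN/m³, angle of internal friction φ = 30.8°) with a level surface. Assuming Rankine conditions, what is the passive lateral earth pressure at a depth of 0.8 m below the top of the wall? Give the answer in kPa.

46.9 kPa

K_p = (1 + sin φ)/(1 − sin φ) = 3.099.
σ_h = K_p γ z = 3.099 × 18.9 × 0.8 = 46.85 kPa.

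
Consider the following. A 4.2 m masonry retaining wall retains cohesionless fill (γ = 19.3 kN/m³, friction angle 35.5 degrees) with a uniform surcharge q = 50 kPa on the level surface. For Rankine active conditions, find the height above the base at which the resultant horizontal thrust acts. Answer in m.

K_a = 0.2653.
Triangular part P₁ = ½K_aγH² = 45.15 at H/3 = 1.400 m; rectangular part P₂ = K_a q H = 55.70 at H/2 = 2.100 m.
ȳ = (P₁·1.400 + P₂·2.100)/(P₁+P₂) = 1.787 m.

1.79 m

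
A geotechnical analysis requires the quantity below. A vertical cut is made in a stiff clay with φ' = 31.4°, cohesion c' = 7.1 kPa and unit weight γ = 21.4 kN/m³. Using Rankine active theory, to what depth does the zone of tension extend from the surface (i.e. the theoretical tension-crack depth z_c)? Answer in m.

K_a = tan²(45° − 31.4°/2) = 0.3149; √K_a = 0.5612.
The active pressure is zero where K_a γ z = 2c√K_a, so z_c = 2c/(γ√K_a) = 2×7.1/(21.4×0.5612) = 1.182 m.

1.18 m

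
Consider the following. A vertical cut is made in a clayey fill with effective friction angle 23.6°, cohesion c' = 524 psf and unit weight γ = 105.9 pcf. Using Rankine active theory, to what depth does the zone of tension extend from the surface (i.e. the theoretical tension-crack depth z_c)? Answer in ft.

15.1 ft

K_a = tan²(45° − 23.6°/2) = 0.4282; √K_a = 0.6544.
The active pressure is zero where K_a γ z = 2c√K_a, so z_c = 2c/(γ√K_a) = 2×524/(105.9×0.6544) = 15.12 ft.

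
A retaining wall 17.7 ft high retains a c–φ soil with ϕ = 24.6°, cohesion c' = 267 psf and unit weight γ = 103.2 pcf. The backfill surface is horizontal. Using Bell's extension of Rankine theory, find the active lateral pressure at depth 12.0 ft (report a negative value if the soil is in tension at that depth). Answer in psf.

168 psf

K_a = (1 − sin φ)/(1 + sin φ) = 0.4121.
σ_a = K_a γ z − 2c√K_a = 0.4121×103.2×12.0 − 2×267×0.6420 = 167.6 psf.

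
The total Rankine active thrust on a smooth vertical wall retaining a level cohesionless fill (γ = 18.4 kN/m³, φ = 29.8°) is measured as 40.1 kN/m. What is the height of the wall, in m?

3.60 m

K_a = 0.3360. P_a = ½ K_a γ H² ⇒ H = √(2P_a/(K_a γ)).
H = √(2×40.1/(0.3360×18.4)) = 3.602 m.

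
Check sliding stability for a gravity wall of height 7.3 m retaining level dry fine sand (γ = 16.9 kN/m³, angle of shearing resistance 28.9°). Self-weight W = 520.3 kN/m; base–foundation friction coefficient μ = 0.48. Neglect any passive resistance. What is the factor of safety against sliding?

K_a = tan²(45° − 28.9°/2) = 0.3484.
P_a = ½K_aγH² = 0.5×0.3484×16.9×7.3² = 156.9 kN/m, acting at H/3 = 2.433 m above the base.
FS_sliding = μW / P_a = 0.48×520.3 / 156.9 = 1.592.

1.59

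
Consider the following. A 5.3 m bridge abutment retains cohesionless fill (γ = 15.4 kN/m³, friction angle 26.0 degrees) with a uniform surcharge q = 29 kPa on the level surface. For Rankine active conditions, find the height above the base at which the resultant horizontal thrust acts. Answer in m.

2.13 m

K_a = 0.3905.
Triangular part P₁ = ½K_aγH² = 84.45 at H/3 = 1.767 m; rectangular part P₂ = K_a q H = 60.01 at H/2 = 2.650 m.
ȳ = (P₁·1.767 + P₂·2.650)/(P₁+P₂) = 2.134 m.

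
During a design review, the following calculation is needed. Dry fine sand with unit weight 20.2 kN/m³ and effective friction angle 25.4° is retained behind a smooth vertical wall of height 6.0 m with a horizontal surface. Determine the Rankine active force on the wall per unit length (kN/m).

145 kN/m

K_a = tan²(45° − φ/2) = 0.3996.
P_a = ½ K_a γ H² = 0.5 × 0.3996 × 20.2 × 6.0² = 145.3 kN/m.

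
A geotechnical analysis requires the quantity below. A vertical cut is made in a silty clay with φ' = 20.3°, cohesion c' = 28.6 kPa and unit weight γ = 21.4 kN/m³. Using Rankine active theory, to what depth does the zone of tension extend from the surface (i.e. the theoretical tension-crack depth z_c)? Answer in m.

K_a = tan²(45° − 20.3°/2) = 0.4849; √K_a = 0.6963.
The active pressure is zero where K_a γ z = 2c√K_a, so z_c = 2c/(γ√K_a) = 2×28.6/(21.4×0.6963) = 3.839 m.

3.84 m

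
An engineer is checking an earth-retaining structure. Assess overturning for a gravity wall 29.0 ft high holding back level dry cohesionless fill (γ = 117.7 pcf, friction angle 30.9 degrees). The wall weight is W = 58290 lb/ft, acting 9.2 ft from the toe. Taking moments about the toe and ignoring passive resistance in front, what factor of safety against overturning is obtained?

3.49

K_a = tan²(45° − 30.9°/2) = 0.3214.
P_a = ½K_aγH² = 0.5×0.3214×117.7×29.0² = 15910 lb/ft, acting at H/3 = 9.667 ft above the base.
Overturning moment M_o = P_a × H/3 = 15910 × 9.667 = 153800.
Resisting moment M_r = W × 9.2 = 58290 × 9.2 = 536300.
FS_overturning = M_r/M_o = 536300/153800 = 3.487.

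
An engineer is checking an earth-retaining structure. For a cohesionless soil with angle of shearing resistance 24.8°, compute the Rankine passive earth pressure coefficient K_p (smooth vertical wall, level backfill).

K_p = (1 + sin φ)/(1 − sin φ) = tan²(45° + 24.8°/2) = 2.445.

2.45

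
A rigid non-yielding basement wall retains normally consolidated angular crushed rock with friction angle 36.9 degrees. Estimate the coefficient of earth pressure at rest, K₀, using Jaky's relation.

0.400

K₀ = 1 − sin φ' = 1 − sin 36.9° = 0.3996.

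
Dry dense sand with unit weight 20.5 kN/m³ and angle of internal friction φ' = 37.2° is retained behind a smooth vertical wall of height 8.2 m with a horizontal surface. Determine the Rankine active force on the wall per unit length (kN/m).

K_a = tan²(45° − φ/2) = 0.2464.
P_a = ½ K_a γ H² = 0.5 × 0.2464 × 20.5 × 8.2² = 169.8 kN/m.

170 kN/m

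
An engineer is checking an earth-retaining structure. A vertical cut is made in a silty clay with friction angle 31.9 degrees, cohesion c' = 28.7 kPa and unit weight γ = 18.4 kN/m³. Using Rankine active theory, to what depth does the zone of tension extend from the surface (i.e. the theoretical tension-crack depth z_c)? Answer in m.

5.62 m

K_a = tan²(45° − 31.9°/2) = 0.3085; √K_a = 0.5555.
The active pressure is zero where K_a γ z = 2c√K_a, so z_c = 2c/(γ√K_a) = 2×28.7/(18.4×0.5555) = 5.616 m.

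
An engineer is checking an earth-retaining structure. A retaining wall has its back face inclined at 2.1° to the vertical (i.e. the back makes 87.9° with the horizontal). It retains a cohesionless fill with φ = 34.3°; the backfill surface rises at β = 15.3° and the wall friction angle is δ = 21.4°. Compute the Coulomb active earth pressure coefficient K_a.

K_a = sin²(α+φ) / [sin²α · sin(α−δ) · (1 + √{sin(φ+δ)sin(φ−β) / (sin(α−δ)sin(α+β))})²].
With α = 87.9°, φ = 34.3°, δ = 21.4°, β = 15.3°: K_a = 0.3259.

0.326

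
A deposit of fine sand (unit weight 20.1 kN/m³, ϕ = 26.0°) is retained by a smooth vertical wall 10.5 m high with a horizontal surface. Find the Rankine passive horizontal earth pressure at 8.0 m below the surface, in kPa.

412 kPa

K_p = (1 + sin φ)/(1 − sin φ) = 2.561.
σ_h = K_p γ z = 2.561 × 20.1 × 8.0 = 411.8 kPa.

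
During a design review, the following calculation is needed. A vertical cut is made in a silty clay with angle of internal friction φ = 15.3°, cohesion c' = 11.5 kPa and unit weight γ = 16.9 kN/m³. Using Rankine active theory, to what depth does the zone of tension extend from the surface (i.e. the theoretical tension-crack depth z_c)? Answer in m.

1.78 m

K_a = tan²(45° − 15.3°/2) = 0.5824; √K_a = 0.7632.
The active pressure is zero where K_a γ z = 2c√K_a, so z_c = 2c/(γ√K_a) = 2×11.5/(16.9×0.7632) = 1.783 m.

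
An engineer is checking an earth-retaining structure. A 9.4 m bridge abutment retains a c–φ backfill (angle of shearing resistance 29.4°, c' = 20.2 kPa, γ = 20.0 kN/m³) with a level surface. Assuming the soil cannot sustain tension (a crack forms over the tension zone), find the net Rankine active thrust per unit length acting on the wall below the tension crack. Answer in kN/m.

121 kN/m

K_a = 0.3415; √K_a = 0.5844.
Tension-crack depth z_c = 2c/(γ√K_a) = 2×20.2/(20.0×0.5844) = 3.457 m.
σ_a at base = K_a γ H − 2c√K_a = 0.3415×20.0×9.4 − 2×20.2×0.5844 = 40.59 kPa.
P_a = ½ × 40.59 × (H − z_c) = 0.5×40.59×5.943 = 120.6 kN/m.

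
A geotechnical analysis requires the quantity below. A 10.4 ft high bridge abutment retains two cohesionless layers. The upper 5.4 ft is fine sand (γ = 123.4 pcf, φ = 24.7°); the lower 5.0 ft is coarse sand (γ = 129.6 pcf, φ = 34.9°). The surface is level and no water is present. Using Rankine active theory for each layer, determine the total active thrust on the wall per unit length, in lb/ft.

K_a1 = tan²(45°−24.7°/2) = 0.4106; K_a2 = tan²(45°−34.9°/2) = 0.2721.
Layer 1: σ at base = K_a1 γ₁ h₁ = 273.6 psf; P₁ = ½×273.6×5.4 = 738.7.
Layer 2: σ_v at top = γ₁h₁ = 666.4; σ_h top = K_a2×666.4 = 181.3; σ_h base = K_a2×(666.4+129.6×5.0) = 357.7.
P₂ = ½(181.3+357.7)×5.0 = 1348. Total P_a = 738.7+1348 = 2086 lb/ft.

2090 lb/ft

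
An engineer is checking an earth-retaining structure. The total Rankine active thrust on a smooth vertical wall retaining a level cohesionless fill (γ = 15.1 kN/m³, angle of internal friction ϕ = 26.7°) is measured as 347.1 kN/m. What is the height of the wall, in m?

11.0 m

K_a = 0.3800. P_a = ½ K_a γ H² ⇒ H = √(2P_a/(K_a γ)).
H = √(2×347.1/(0.3800×15.1)) = 11.00 m.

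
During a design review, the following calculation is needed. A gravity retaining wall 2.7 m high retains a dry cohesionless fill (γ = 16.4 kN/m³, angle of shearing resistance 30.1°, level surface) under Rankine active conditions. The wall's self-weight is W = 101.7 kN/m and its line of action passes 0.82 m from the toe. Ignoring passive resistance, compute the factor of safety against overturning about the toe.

4.67

K_a = tan²(45° − 30.1°/2) = 0.3320.
P_a = ½K_aγH² = 0.5×0.3320×16.4×2.7² = 19.85 kN/m, acting at H/3 = 0.9000 m above the base.
Overturning moment M_o = P_a × H/3 = 19.85 × 0.9000 = 17.86.
Resisting moment M_r = W × 0.82 = 101.7 × 0.82 = 83.39.
FS_overturning = M_r/M_o = 83.39/17.86 = 4.669.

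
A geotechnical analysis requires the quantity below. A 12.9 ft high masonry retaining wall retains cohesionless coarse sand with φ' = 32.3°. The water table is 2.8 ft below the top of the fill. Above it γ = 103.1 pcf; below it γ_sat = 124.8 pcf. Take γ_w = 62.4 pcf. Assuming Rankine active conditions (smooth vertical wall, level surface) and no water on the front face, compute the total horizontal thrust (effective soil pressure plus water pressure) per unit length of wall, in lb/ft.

K_a = tan²(45° − φ/2) = 0.3035.
γ' = 124.8 − 62.4 = 62.40 pcf. Depth below WT = 10.1 ft.
σ'_h at WT = K_a γ d_w = 87.61 psf; at base = 87.61 + K_a γ' × 10.1 = 278.9 psf.
P₁ (0–2.8 ft) = ½×87.61×2.8 = 122.7. P₂ (2.8–12.9 ft) = ½(87.61+278.9)×10.1 = 1851.
P_w = ½ γ_w h₂² = 0.5×62.4×10.1² = 3183. Total = 122.7+1851+3183 = 5156 lb/ft.

5160 lb/ft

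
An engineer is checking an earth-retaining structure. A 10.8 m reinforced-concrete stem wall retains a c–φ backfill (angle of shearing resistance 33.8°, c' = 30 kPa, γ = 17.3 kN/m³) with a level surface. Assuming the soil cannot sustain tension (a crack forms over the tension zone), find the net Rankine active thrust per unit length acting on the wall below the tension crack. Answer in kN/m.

45.7 kN/m

K_a = 0.2851; √K_a = 0.5340.
Tension-crack depth z_c = 2c/(γ√K_a) = 2×30/(17.3×0.5340) = 6.495 m.
σ_a at base = K_a γ H − 2c√K_a = 0.2851×17.3×10.8 − 2×30×0.5340 = 21.23 kPa.
P_a = ½ × 21.23 × (H − z_c) = 0.5×21.23×4.305 = 45.70 kN/m.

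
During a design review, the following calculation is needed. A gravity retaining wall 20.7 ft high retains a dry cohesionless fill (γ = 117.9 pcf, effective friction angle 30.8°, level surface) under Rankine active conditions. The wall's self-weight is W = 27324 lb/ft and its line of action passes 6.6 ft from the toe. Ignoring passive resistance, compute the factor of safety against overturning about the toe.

3.21

K_a = tan²(45° − 30.8°/2) = 0.3227.
P_a = ½K_aγH² = 0.5×0.3227×117.9×20.7² = 8152 lb/ft, acting at H/3 = 6.900 ft above the base.
Overturning moment M_o = P_a × H/3 = 8152 × 6.900 = 56250.
Resisting moment M_r = W × 6.6 = 27324 × 6.6 = 180300.
FS_overturning = M_r/M_o = 180300/56250 = 3.206.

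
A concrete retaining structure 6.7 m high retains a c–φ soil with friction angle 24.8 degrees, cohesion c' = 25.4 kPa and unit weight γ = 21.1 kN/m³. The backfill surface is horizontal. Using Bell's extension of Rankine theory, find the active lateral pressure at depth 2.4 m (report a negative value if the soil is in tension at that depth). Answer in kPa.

K_a = (1 − sin φ)/(1 + sin φ) = 0.4090.
σ_a = K_a γ z − 2c√K_a = 0.4090×21.1×2.4 − 2×25.4×0.6395 = -11.78 kPa.

-11.8 kPa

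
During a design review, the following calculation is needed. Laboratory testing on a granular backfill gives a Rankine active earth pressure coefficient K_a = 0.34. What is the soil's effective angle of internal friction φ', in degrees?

K_a = tan²(45° − φ/2) ⇒ 45° − φ/2 = arctan(√0.34) = 30.25°.
φ = 2(45° − 30.25°) = 29.51°.

29.5°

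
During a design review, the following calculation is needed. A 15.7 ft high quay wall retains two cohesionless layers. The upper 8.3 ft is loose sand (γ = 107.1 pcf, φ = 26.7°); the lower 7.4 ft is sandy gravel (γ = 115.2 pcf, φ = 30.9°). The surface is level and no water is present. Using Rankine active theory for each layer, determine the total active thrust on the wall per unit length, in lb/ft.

K_a1 = tan²(45°−26.7°/2) = 0.3800; K_a2 = tan²(45°−30.9°/2) = 0.3214.
Layer 1: σ at base = K_a1 γ₁ h₁ = 337.8 psf; P₁ = ½×337.8×8.3 = 1402.
Layer 2: σ_v at top = γ₁h₁ = 888.9; σ_h top = K_a2×888.9 = 285.7; σ_h base = K_a2×(888.9+115.2×7.4) = 559.7.
P₂ = ½(285.7+559.7)×7.4 = 3128. Total P_a = 1402+3128 = 4530 lb/ft.

4530 lb/ft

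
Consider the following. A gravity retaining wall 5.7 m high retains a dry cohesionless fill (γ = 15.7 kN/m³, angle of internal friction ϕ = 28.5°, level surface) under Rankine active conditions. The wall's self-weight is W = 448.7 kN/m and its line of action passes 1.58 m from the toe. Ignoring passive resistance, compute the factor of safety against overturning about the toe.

K_a = tan²(45° − 28.5°/2) = 0.3540.
P_a = ½K_aγH² = 0.5×0.3540×15.7×5.7² = 90.27 kN/m, acting at H/3 = 1.900 m above the base.
Overturning moment M_o = P_a × H/3 = 90.27 × 1.900 = 171.5.
Resisting moment M_r = W × 1.58 = 448.7 × 1.58 = 708.9.
FS_overturning = M_r/M_o = 708.9/171.5 = 4.133.

4.13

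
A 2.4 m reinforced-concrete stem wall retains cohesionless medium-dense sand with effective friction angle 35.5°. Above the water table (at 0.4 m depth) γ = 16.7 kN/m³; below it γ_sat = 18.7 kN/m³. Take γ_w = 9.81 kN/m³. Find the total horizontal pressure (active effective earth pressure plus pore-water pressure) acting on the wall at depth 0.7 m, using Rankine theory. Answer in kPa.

5.42 kPa

K_a = (1 − sin φ)/(1 + sin φ) = 0.2653.
γ' = 18.7 − 9.81 = 8.890 kN/m³.
Effective vertical stress at 0.7 m: σ'_v = 16.7×0.4 + 8.890×0.300 = 9.347 kPa.
σ'_h = K_a σ'_v = 0.2653 × 9.347 = 2.479 kPa; u = γ_w × 0.300 = 2.943 kPa.
Total σ_h = 2.479 + 2.943 = 5.422 kPa.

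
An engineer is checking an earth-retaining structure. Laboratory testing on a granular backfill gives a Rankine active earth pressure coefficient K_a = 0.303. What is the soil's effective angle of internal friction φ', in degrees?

32.3°

K_a = tan²(45° − φ/2) ⇒ 45° − φ/2 = arctan(√0.303) = 28.83°.
φ = 2(45° − 28.83°) = 32.34°.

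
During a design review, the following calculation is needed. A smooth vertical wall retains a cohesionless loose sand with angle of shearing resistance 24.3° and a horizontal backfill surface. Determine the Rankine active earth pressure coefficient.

0.417

K_a = (1 − sin φ)/(1 + sin φ) = (1 − sin 24.3°)/(1 + sin 24.3°) = 0.4169.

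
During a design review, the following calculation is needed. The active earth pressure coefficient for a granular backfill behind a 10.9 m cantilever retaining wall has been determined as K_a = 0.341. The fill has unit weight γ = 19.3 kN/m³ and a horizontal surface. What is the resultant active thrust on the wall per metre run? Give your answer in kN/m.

391 kN/m

P = ½ K_a γ H² = 0.5 × 0.341 × 19.3 × 10.9² = 391.0 kN/m.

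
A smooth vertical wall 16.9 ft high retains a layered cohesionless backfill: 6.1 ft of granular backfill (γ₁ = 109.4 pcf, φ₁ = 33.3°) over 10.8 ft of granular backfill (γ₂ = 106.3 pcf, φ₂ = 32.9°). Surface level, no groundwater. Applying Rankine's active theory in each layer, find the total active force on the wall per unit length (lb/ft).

K_a1 = tan²(45°−33.3°/2) = 0.2911; K_a2 = tan²(45°−32.9°/2) = 0.2960.
Layer 1: σ at base = K_a1 γ₁ h₁ = 194.3 psf; P₁ = ½×194.3×6.1 = 592.6.
Layer 2: σ_v at top = γ₁h₁ = 667.3; σ_h top = K_a2×667.3 = 197.6; σ_h base = K_a2×(667.3+106.3×10.8) = 537.4.
P₂ = ½(197.6+537.4)×10.8 = 3969. Total P_a = 592.6+3969 = 4561 lb/ft.

4560 lb/ft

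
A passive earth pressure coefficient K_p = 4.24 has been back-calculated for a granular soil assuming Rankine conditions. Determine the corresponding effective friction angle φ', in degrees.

K_p = (1+sin φ)/(1−sin φ) ⇒ sin φ = (K_p − 1)/(K_p + 1) = 0.6183.
φ = arcsin(0.6183) = 38.19°.

38.2°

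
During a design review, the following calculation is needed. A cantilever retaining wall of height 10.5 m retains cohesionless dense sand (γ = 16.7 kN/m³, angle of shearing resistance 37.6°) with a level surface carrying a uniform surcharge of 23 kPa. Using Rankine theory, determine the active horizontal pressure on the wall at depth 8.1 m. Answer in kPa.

K_a = (1 − sin φ)/(1 + sin φ) = 0.2421.
σ_v = γz + q = 16.7 × 8.1 + 23 = 158.3 kPa.
σ_h = K_a σ_v = 0.2421 × 158.3 = 38.32 kPa.

38.3 kPa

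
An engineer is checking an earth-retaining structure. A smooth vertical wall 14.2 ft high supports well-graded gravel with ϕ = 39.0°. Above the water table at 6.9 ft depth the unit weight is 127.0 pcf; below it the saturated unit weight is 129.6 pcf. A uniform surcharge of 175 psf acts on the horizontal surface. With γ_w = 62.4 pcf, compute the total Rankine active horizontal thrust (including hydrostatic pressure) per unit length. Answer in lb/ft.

K_a = tan²(45° − φ/2) = 0.2275.
γ' = 129.6 − 62.4 = 67.20 pcf. h₂ = H − d_w = 7.3 ft.
σ'_h: at surface K_a·q = 39.81; at WT K_a(q+γd_w) = 239.2; at base K_a(q+γd_w+γ'h₂) = 350.8 psf.
P₁ = ½(39.81+239.2)×6.9 = 962.5; P₂ = ½(239.2+350.8)×7.3 = 2153; P_w = ½γ_w h₂² = 1663.
Total = 962.5+2153+1663 = 4779 lb/ft.

4780 lb/ft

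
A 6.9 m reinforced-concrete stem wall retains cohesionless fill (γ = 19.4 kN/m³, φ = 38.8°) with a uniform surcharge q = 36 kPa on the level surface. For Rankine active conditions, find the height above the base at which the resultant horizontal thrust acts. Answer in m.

K_a = 0.2296.
Triangular part P₁ = ½K_aγH² = 106.0 at H/3 = 2.300 m; rectangular part P₂ = K_a q H = 57.02 at H/2 = 3.450 m.
ȳ = (P₁·2.300 + P₂·3.450)/(P₁+P₂) = 2.702 m.

2.70 m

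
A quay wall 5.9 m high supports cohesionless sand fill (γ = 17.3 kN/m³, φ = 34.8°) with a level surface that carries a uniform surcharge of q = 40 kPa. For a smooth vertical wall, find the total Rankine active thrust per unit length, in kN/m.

K_a = tan²(45° − φ/2) = 0.2733.
Soil triangle: ½ K_a γ H² = 0.5×0.2733×17.3×5.9² = 82.29 kN/m.
Surcharge rectangle: K_a q H = 0.2733×40×5.9 = 64.50 kN/m.
Total = 82.29 + 64.50 = 146.8 kN/m.

147 kN/m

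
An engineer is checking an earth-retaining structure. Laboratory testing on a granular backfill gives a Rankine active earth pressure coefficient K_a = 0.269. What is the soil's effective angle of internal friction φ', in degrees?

35.2°

K_a = tan²(45° − φ/2) ⇒ 45° − φ/2 = arctan(√0.269) = 27.41°.
φ = 2(45° − 27.41°) = 35.17°.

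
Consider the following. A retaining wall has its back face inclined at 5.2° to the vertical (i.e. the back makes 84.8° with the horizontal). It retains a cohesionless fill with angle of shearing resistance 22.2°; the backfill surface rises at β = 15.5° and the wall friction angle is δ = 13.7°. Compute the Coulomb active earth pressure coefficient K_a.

0.603

K_a = sin²(α+φ) / [sin²α · sin(α−δ) · (1 + √{sin(φ+δ)sin(φ−β) / (sin(α−δ)sin(α+β))})²].
With α = 84.8°, φ = 22.2°, δ = 13.7°, β = 15.5°: K_a = 0.6032.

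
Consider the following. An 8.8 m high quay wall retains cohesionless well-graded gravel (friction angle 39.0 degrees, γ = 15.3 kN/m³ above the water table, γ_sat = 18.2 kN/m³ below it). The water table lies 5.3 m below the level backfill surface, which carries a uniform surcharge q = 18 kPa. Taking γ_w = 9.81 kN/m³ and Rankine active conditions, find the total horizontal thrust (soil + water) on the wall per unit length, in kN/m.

221 kN/m

K_a = tan²(45° − φ/2) = 0.2275.
γ' = 18.2 − 9.81 = 8.390 kN/m³. h₂ = H − d_w = 3.5 m.
σ'_h: at surface K_a·q = 4.095; at WT K_a(q+γd_w) = 22.54; at base K_a(q+γd_w+γ'h₂) = 29.22 kPa.
P₁ = ½(4.095+22.54)×5.3 = 70.59; P₂ = ½(22.54+29.22)×3.5 = 90.59; P_w = ½γ_w h₂² = 60.09.
Total = 70.59+90.59+60.09 = 221.3 kN/m.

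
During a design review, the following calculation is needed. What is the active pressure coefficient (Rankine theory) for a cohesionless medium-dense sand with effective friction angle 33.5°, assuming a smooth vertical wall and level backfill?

K_a = (1 − sin φ)/(1 + sin φ) = (1 − sin 33.5°)/(1 + sin 33.5°) = 0.2887.

0.289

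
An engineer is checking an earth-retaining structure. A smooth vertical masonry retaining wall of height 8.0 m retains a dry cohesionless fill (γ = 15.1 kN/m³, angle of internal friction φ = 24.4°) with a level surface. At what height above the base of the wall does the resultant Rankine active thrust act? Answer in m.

K_a = 0.4153.
The pressure distribution is triangular, so the resultant acts at H/3 above the base = 8.0/3 = 2.667 m.

2.67 m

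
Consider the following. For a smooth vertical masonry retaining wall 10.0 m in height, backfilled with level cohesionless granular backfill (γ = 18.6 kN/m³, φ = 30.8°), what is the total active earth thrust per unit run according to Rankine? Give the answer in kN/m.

K_a = tan²(45° − φ/2) = 0.3227.
P_a = ½ K_a γ H² = 0.5 × 0.3227 × 18.6 × 10.0² = 300.1 kN/m.

300 kN/m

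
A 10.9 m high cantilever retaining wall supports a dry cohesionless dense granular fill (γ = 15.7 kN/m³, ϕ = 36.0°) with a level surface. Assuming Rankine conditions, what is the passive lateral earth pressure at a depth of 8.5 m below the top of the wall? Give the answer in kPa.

K_p = (1 + sin φ)/(1 − sin φ) = 3.852.
σ_h = K_p γ z = 3.852 × 15.7 × 8.5 = 514.0 kPa.

514 kPa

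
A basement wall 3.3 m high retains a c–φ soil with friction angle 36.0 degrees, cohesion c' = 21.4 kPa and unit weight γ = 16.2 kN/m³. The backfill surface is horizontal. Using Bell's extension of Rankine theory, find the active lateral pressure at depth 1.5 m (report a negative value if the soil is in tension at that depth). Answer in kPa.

K_a = (1 − sin φ)/(1 + sin φ) = 0.2596.
σ_a = K_a γ z − 2c√K_a = 0.2596×16.2×1.5 − 2×21.4×0.5095 = -15.50 kPa.

-15.5 kPa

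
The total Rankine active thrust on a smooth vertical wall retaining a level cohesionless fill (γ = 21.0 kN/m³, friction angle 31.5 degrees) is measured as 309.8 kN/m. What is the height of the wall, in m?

9.70 m

K_a = 0.3136. P_a = ½ K_a γ H² ⇒ H = √(2P_a/(K_a γ)).
H = √(2×309.8/(0.3136×21.0)) = 9.699 m.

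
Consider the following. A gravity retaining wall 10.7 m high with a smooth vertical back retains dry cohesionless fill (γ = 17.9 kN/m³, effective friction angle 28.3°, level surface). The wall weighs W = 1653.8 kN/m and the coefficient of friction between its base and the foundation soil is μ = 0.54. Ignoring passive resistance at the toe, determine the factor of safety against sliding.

2.44

K_a = tan²(45° − 28.3°/2) = 0.3568.
P_a = ½K_aγH² = 0.5×0.3568×17.9×10.7² = 365.6 kN/m, acting at H/3 = 3.567 m above the base.
FS_sliding = μW / P_a = 0.54×1653.8 / 365.6 = 2.443.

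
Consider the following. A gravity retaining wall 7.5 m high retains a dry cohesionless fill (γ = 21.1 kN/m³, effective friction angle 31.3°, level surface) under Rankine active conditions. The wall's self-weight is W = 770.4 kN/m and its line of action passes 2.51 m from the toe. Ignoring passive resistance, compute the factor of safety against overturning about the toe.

4.12

K_a = tan²(45° − 31.3°/2) = 0.3162.
P_a = ½K_aγH² = 0.5×0.3162×21.1×7.5² = 187.6 kN/m, acting at H/3 = 2.500 m above the base.
Overturning moment M_o = P_a × H/3 = 187.6 × 2.500 = 469.1.
Resisting moment M_r = W × 2.51 = 770.4 × 2.51 = 1934.
FS_overturning = M_r/M_o = 1934/469.1 = 4.122.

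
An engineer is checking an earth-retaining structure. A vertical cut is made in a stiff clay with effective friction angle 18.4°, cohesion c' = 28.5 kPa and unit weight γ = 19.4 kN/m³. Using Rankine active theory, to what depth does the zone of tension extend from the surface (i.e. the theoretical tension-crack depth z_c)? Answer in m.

K_a = tan²(45° − 18.4°/2) = 0.5202; √K_a = 0.7212.
The active pressure is zero where K_a γ z = 2c√K_a, so z_c = 2c/(γ√K_a) = 2×28.5/(19.4×0.7212) = 4.074 m.

4.07 m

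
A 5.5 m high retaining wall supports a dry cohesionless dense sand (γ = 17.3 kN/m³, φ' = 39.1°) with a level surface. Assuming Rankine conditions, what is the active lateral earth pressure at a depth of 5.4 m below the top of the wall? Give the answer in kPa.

K_a = (1 − sin φ)/(1 + sin φ) = 0.2265.
σ_h = K_a γ z = 0.2265 × 17.3 × 5.4 = 21.16 kPa.

21.2 kPa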